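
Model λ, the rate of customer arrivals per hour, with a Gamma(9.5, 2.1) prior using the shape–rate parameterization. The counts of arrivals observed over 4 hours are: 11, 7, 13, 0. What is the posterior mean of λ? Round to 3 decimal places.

The Poisson likelihood adds the total count to the shape and the number of exposure periods to the rate. Here ∑xᵢ = 31 and n = 4, so shape 9.5→40.5 and rate 2.1→6.1.
Posterior mean = shape/rate = 40.5/6.1 = 6.639.

Posterior mean ≈ 6.639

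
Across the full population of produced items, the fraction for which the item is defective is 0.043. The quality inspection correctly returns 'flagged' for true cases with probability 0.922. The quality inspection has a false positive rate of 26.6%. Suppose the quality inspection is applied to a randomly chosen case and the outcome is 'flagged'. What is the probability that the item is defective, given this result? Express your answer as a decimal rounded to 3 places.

Write H for 'the item is defective'. Prior odds H:¬H = 0.043/0.957 = 0.044932. For the 'flagged' outcome, the likelihood ratio is 0.922/0.266 = 3.4662.
Posterior odds = 0.044932 × 3.4662 = 0.15574, so P(H|E) = 0.15574/(1+0.15574) = 0.135.

P(H | E) ≈ 0.135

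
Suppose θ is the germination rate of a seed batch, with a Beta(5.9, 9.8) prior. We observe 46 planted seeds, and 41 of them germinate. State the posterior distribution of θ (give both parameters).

The binomial likelihood is conjugate to the Beta prior: with 41 successes and 5 failures, the posterior is Beta(5.9+41, 9.8+5) = Beta(46.9, 14.8).

Posterior: Beta(46.9, 14.8)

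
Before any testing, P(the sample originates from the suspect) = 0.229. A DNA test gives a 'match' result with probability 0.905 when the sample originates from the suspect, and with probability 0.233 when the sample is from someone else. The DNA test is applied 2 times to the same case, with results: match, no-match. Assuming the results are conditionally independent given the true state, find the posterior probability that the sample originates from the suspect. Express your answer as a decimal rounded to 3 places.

Let H be the event that the sample originates from the suspect; start with P(H) = 0.229. P('match'|H) = 0.905, P('match'|¬H) = 0.233.
Update on result 1 ('match'): P(H) ← 0.905·0.2290 / (0.905·0.2290 + 0.233·0.7710) = 0.20725/0.38689 = 0.5357.
Update on result 2 ('no-match'): P(H) ← 0.095·0.5357 / (0.095·0.5357 + 0.767·0.4643) = 0.050889/0.40703 = 0.1250.

Posterior P(H) ≈ 0.125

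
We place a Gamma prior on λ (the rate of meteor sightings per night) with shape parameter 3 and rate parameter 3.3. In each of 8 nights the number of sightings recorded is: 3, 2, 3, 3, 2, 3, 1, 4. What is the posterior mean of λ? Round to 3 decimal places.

The Poisson likelihood adds the total count to the shape and the number of exposure periods to the rate. Here ∑xᵢ = 21 and n = 8, so shape 3→24 and rate 3.3→11.3.
E[λ | data] = 24/11.3 = 2.124.

Posterior mean ≈ 2.124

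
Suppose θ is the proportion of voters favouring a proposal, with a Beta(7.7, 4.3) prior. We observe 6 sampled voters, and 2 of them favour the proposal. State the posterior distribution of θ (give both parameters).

The binomial likelihood is conjugate to the Beta prior: with 2 successes and 4 failures, the posterior is Beta(7.7+2, 4.3+4) = Beta(9.7, 8.3).

Posterior: Beta(9.7, 8.3)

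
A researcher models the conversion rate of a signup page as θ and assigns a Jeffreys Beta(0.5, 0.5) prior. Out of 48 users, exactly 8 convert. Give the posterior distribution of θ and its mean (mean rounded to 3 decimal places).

Posterior: Beta(8.5, 40.5); mean ≈ 0.173

The binomial likelihood is conjugate to the Beta prior: with 8 successes and 40 failures, the posterior is Beta(0.5+8, 0.5+40) = Beta(8.5, 40.5).
E[θ | data] = 8.5/(8.5+40.5) = 0.173.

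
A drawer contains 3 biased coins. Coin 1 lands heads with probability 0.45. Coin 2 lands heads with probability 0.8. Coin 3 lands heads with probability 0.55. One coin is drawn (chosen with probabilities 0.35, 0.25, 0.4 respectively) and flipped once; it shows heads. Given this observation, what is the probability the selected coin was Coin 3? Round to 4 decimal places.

Tabulate prior·likelihood by source: [1] prior 0.35, lik 0.45, product 0.1575; [2] prior 0.25, lik 0.8, product 0.2000; [3] prior 0.4, lik 0.55, product 0.2200.
Normalizing constant = 0.57750; the posterior for Coin 3 is its product over the sum, 0.2200/0.57750 = 0.3810.

Posterior probability ≈ 0.3810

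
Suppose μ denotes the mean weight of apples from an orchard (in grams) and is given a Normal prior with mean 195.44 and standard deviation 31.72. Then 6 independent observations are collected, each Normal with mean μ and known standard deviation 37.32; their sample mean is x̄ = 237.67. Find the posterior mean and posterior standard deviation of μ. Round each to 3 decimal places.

Posterior mean ≈ 229.754; posterior SD ≈ 13.734

Prior precision 1/τ₀² = 1/31.72² = 0.00099388; data precision n/σ² = 6/37.32² = 0.00430792.
Posterior precision = 0.00099388 + 0.00430792 = 0.00530180, giving posterior SD = 1/√0.00530180 = 13.734.
Posterior mean = (0.00099388·195.44 + 0.00430792·237.67) / 0.00530180 = 229.754.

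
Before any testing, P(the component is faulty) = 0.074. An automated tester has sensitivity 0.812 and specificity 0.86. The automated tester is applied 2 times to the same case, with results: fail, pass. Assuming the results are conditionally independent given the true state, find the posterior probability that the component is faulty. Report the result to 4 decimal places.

Let H be the event that the component is faulty; start with P(H) = 0.074. P('fail'|H) = 0.812, P('fail'|¬H) = 0.14.
Update on result 1 ('fail'): P(H) ← 0.812·0.0740 / (0.812·0.0740 + 0.14·0.9260) = 0.060088/0.18973 = 0.3167.
Update on result 2 ('pass'): P(H) ← 0.188·0.3167 / (0.188·0.3167 + 0.86·0.6833) = 0.059541/0.64717 = 0.0920.

Posterior P(H) ≈ 0.0920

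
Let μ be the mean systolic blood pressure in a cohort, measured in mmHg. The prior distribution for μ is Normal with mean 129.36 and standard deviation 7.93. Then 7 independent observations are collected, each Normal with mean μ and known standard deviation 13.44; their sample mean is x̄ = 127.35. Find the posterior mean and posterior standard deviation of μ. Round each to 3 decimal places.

Posterior mean ≈ 127.935; posterior SD ≈ 4.277

With known σ, the Normal prior is conjugate. Weight on the data is w = (n/σ²)/(n/σ² + 1/τ₀²) = 0.0387525/(0.0387525+0.0159021) = 0.70904.
Posterior mean = w·x̄ + (1−w)·μ₀ = 0.70904·127.35 + 0.29096·129.36 = 127.935. Posterior variance = 1/(0.0387525+0.0159021) = 18.2967, so SD = 4.277.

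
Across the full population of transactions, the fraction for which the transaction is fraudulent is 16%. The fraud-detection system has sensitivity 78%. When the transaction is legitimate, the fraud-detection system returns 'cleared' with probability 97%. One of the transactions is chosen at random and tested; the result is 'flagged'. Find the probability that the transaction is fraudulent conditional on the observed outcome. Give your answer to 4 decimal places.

P(H | E) ≈ 0.8320

Write H for 'the transaction is fraudulent'. Prior odds H:¬H = 0.16/0.84 = 0.19048. For the 'flagged' outcome, the likelihood ratio is 0.78/0.03 = 26.000.
Posterior odds = 0.19048 × 26.000 = 4.9524, so P(H|E) = 4.9524/(1+4.9524) = 0.8320.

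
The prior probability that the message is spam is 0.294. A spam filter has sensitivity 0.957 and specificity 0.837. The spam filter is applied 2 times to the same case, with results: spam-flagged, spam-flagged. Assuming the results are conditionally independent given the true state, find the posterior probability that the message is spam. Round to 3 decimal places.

Posterior P(H) ≈ 0.935

Let H be the event that the message is spam; start with P(H) = 0.294. P('spam-flagged'|H) = 0.957, P('spam-flagged'|¬H) = 0.163.
Update on result 1 ('spam-flagged'): P(H) ← 0.957·0.2940 / (0.957·0.2940 + 0.163·0.7060) = 0.28136/0.39644 = 0.7097.
Update on result 2 ('spam-flagged'): P(H) ← 0.957·0.7097 / (0.957·0.7097 + 0.163·0.2903) = 0.67920/0.72652 = 0.9349.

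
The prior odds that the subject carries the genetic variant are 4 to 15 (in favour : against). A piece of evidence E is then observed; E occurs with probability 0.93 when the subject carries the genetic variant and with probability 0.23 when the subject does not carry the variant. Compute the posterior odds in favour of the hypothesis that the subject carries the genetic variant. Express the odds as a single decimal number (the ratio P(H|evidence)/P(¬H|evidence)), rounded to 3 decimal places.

Posterior odds ≈ 1.078

Prior odds = 4/15 = 0.26667. In log-odds, ln(0.26667) = -1.3218.
Add log likelihood ratio: ln(4.0435) = 1.3971.
Posterior log-odds = 0.075349, so posterior odds = exp(0.075349) = 1.0783.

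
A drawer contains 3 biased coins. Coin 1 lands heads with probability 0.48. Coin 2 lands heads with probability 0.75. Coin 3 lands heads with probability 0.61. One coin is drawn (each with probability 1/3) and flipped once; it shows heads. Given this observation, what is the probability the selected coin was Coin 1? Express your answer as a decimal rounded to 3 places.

Posterior probability ≈ 0.261

P(heads|C1) = 0.48; P(heads|C2) = 0.75; P(heads|C3) = 0.61.
Prior × likelihood for each source: 0.333333·0.48=0.1600, 0.333333·0.75=0.2500, 0.333333·0.61=0.2033. Summing gives P(heads) = 0.61333.
P(Coin 1 | heads) = 0.1600 / 0.61333 = 0.261.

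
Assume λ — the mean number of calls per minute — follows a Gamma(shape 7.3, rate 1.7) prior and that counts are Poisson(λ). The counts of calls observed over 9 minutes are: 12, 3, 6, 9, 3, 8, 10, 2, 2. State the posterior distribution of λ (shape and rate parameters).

Total count ∑xᵢ = 55 over n = 9 minutes.
Gamma is conjugate to the Poisson likelihood: posterior is Gamma(shape = 7.3+55 = 62.3, rate = 1.7+9 = 10.7).

Posterior: Gamma(shape=62.3, rate=10.7)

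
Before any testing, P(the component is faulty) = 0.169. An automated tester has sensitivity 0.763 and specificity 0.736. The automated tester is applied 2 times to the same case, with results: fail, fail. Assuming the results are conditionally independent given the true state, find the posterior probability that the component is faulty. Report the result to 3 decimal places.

Posterior P(H) ≈ 0.629

Let H be the event that the component is faulty; start with P(H) = 0.169. P('fail'|H) = 0.763, P('fail'|¬H) = 0.264.
Update on result 1 ('fail'): P(H) ← 0.763·0.1690 / (0.763·0.1690 + 0.264·0.8310) = 0.12895/0.34833 = 0.3702.
Update on result 2 ('fail'): P(H) ← 0.763·0.3702 / (0.763·0.3702 + 0.264·0.6298) = 0.28245/0.44872 = 0.6295.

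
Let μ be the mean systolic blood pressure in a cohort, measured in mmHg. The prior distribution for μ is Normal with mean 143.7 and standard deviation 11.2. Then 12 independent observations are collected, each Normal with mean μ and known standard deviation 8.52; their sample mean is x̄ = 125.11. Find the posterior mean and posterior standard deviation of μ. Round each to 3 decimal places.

Posterior mean ≈ 125.965; posterior SD ≈ 2.402

Prior precision 1/τ₀² = 1/11.2² = 0.00797194; data precision n/σ² = 12/8.52² = 0.165311.
Posterior precision = 0.00797194 + 0.165311 = 0.173283, giving posterior SD = 1/√0.173283 = 2.402.
Posterior mean = (0.00797194·143.7 + 0.165311·125.11) / 0.173283 = 125.965.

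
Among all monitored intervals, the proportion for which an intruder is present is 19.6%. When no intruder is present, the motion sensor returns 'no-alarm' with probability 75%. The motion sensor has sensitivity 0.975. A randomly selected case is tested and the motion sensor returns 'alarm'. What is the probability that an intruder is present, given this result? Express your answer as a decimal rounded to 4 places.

Let H be the event that an intruder is present. P(H) = 0.196, so P(¬H) = 0.804. With E the 'alarm' result, P(E|H) = 0.975 and P(E|¬H) = 0.25.
P(E) = 0.975·0.196 + 0.25·0.804 = 0.19110 + 0.20100 = 0.39210.
By Bayes' theorem, P(H|E) = 0.19110 / 0.39210 = 0.4874.

P(H | E) ≈ 0.4874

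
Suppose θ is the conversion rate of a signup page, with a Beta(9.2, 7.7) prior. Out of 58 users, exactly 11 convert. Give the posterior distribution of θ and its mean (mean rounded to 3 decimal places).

Observing 11 successes and 47 failures updates Beta(9.2, 7.7) by adding the success and failure counts to the two shape parameters: α = 9.2+11 = 20.2, β = 7.7+47 = 54.7.
E[θ | data] = 20.2/(20.2+54.7) = 0.270.

Posterior: Beta(20.2, 54.7); mean ≈ 0.270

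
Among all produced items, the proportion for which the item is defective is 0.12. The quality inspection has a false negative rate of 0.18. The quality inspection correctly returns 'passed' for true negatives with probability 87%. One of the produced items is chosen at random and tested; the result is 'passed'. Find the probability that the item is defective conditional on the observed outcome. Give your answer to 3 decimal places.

Write H for 'the item is defective'. Prior odds H:¬H = 0.12/0.88 = 0.13636. For the 'passed' outcome, the likelihood ratio is 0.18/0.87 = 0.20690.
Posterior odds = 0.13636 × 0.20690 = 0.028213, so P(H|E) = 0.028213/(1+0.028213) = 0.027.

P(H | E) ≈ 0.027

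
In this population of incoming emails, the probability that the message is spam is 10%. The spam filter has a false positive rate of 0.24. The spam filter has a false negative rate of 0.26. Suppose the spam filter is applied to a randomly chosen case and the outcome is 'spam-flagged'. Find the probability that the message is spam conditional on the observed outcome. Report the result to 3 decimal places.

P(H | E) ≈ 0.255

Let H be the event that the message is spam. P(H) = 0.1, so P(¬H) = 0.9. With E the 'spam-flagged' result, P(E|H) = 0.74 and P(E|¬H) = 0.24.
P(E) = 0.74·0.1 + 0.24·0.9 = 0.074000 + 0.21600 = 0.29000.
By Bayes' theorem, P(H|E) = 0.074000 / 0.29000 = 0.255.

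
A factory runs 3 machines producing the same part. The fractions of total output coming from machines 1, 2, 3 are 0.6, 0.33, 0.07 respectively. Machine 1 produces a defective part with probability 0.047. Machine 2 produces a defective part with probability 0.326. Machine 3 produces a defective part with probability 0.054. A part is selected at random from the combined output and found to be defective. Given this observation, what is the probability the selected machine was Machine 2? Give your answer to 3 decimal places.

Posterior probability ≈ 0.771

P(defective|M1) = 0.047; P(defective|M2) = 0.326; P(defective|M3) = 0.054.
Prior × likelihood for each source: 0.6·0.047=0.02820, 0.33·0.326=0.1076, 0.07·0.054=0.003780. Summing gives P(defective) = 0.13956.
P(Machine 2 | defective) = 0.1076 / 0.13956 = 0.771.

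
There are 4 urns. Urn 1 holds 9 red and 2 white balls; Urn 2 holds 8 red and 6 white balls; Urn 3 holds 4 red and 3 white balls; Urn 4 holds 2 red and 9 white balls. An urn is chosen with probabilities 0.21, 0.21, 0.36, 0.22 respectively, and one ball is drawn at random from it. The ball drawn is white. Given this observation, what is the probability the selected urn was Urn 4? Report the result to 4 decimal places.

Posterior probability ≈ 0.3892

Tabulate prior·likelihood by source: [1] prior 0.21, lik 0.1818, product 0.03818; [2] prior 0.21, lik 0.4286, product 0.09000; [3] prior 0.36, lik 0.4286, product 0.1543; [4] prior 0.22, lik 0.8182, product 0.1800.
Normalizing constant = 0.46247; the posterior for Urn 4 is its product over the sum, 0.1800/0.46247 = 0.3892.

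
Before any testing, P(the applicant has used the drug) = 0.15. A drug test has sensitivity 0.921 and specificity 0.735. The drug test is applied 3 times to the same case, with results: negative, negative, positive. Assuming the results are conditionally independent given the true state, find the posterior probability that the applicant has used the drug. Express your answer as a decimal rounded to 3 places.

Posterior P(H) ≈ 0.007

Let H be the event that the applicant has used the drug; start with P(H) = 0.15. P('positive'|H) = 0.921, P('positive'|¬H) = 0.265.
Update on result 1 ('negative'): P(H) ← 0.079·0.1500 / (0.079·0.1500 + 0.735·0.8500) = 0.011850/0.63660 = 0.0186.
Update on result 2 ('negative'): P(H) ← 0.079·0.0186 / (0.079·0.0186 + 0.735·0.9814) = 0.0014705/0.72279 = 0.0020.
Update on result 3 ('positive'): P(H) ← 0.921·0.0020 / (0.921·0.0020 + 0.265·0.9980) = 0.0018738/0.26633 = 0.0070.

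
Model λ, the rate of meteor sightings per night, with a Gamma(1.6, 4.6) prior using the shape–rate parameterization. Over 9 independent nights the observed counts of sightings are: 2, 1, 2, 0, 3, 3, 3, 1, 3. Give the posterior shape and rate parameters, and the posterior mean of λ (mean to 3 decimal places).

The Poisson likelihood adds the total count to the shape and the number of exposure periods to the rate. Here ∑xᵢ = 18 and n = 9, so shape 1.6→19.6 and rate 4.6→13.6.
E[λ | data] = 19.6/13.6 = 1.441.

Posterior: Gamma(shape=19.6, rate=13.6); mean ≈ 1.441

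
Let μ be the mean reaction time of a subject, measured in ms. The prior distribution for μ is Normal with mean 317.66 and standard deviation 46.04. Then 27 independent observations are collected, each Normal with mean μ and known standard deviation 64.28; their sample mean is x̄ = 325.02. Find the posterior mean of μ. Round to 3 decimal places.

Prior precision 1/τ₀² = 1/46.04² = 0.00047177; data precision n/σ² = 27/64.28² = 0.00653449.
Posterior precision = 0.00047177 + 0.00653449 = 0.00700626.
Posterior mean = (0.00047177·317.66 + 0.00653449·325.02) / 0.00700626 = 324.524.

Posterior mean ≈ 324.524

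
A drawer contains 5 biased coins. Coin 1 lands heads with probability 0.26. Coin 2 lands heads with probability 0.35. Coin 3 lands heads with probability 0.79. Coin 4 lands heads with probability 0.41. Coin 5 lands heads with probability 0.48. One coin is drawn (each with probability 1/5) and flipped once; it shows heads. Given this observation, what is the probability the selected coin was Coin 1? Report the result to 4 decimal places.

P(heads|C1) = 0.26; P(heads|C2) = 0.35; P(heads|C3) = 0.79; P(heads|C4) = 0.41; P(heads|C5) = 0.48.
Prior × likelihood for each source: 0.2·0.26=0.05200, 0.2·0.35=0.07000, 0.2·0.79=0.1580, 0.2·0.41=0.08200, 0.2·0.48=0.09600. Summing gives P(heads) = 0.45800.
P(Coin 1 | heads) = 0.05200 / 0.45800 = 0.1135.

Posterior probability ≈ 0.1135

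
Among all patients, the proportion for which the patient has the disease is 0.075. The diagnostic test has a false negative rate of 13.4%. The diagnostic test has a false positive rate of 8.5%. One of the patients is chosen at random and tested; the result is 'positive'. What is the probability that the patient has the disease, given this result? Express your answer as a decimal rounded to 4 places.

P(H | E) ≈ 0.4524

Let H be the event that the patient has the disease. P(H) = 0.075, so P(¬H) = 0.925. With E the 'positive' result, P(E|H) = 0.866 and P(E|¬H) = 0.085.
P(E) = 0.866·0.075 + 0.085·0.925 = 0.064950 + 0.078625 = 0.14358.
By Bayes' theorem, P(H|E) = 0.064950 / 0.14358 = 0.4524.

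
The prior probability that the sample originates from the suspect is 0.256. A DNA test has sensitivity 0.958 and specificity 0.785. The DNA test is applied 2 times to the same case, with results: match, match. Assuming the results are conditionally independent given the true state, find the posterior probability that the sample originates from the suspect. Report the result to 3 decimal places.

With H the event that the sample originates from the suspect, the joint likelihood of the observed sequence is P(data|H) = 0.958·0.958 = 0.91776 and P(data|¬H) = 0.215·0.215 = 0.046225.
Bayes: P(H|data) = 0.256·0.91776 / (0.256·0.91776 + 0.744·0.046225) = 0.23495/0.26934 = 0.8723.

Posterior P(H) ≈ 0.872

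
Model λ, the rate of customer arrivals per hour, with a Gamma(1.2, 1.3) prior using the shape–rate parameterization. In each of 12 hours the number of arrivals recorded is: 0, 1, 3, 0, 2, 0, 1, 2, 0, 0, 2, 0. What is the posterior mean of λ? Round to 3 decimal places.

Total count ∑xᵢ = 11 over n = 12 hours.
Gamma is conjugate to the Poisson likelihood: posterior is Gamma(shape = 1.2+11 = 12.2, rate = 1.3+12 = 13.3).
E[λ | data] = 12.2/13.3 = 0.917.

Posterior mean ≈ 0.917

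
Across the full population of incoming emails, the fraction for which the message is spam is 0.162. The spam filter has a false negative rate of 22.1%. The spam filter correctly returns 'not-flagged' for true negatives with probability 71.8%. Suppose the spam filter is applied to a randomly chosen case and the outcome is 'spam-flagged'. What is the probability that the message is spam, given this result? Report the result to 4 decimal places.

Let H be the event that the message is spam. P(H) = 0.162, so P(¬H) = 0.838. With E the 'spam-flagged' result, P(E|H) = 0.779 and P(E|¬H) = 0.282.
P(E) = 0.779·0.162 + 0.282·0.838 = 0.12620 + 0.23632 = 0.36251.
By Bayes' theorem, P(H|E) = 0.12620 / 0.36251 = 0.3481.

P(H | E) ≈ 0.3481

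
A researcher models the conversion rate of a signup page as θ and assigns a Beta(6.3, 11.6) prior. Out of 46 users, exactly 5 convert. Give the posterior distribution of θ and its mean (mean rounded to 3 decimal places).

Observing 5 successes and 41 failures updates Beta(6.3, 11.6) by adding the success and failure counts to the two shape parameters: α = 6.3+5 = 11.3, β = 11.6+41 = 52.6.
Posterior mean = α/(α+β) = 11.3/63.9 = 0.177.

Posterior: Beta(11.3, 52.6); mean ≈ 0.177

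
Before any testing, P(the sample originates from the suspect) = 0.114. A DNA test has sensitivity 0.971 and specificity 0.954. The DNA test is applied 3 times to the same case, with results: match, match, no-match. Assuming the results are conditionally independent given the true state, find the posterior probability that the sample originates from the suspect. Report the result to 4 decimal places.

Let H be the event that the sample originates from the suspect; start with P(H) = 0.114. P('match'|H) = 0.971, P('match'|¬H) = 0.046.
Update on result 1 ('match'): P(H) ← 0.971·0.1140 / (0.971·0.1140 + 0.046·0.8860) = 0.11069/0.15145 = 0.7309.
Update on result 2 ('match'): P(H) ← 0.971·0.7309 / (0.971·0.7309 + 0.046·0.2691) = 0.70970/0.72208 = 0.9829.
Update on result 3 ('no-match'): P(H) ← 0.029·0.9829 / (0.029·0.9829 + 0.954·0.0171) = 0.028503/0.044858 = 0.6354.

Posterior P(H) ≈ 0.6354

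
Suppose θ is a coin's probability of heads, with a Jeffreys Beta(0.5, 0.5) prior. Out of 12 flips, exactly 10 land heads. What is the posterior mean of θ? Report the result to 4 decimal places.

Observing 10 successes and 2 failures updates Beta(0.5, 0.5) by adding the success and failure counts to the two shape parameters: α = 0.5+10 = 10.5, β = 0.5+2 = 2.5.
Posterior mean = α/(α+β) = 10.5/13 = 0.8077.

Posterior mean ≈ 0.8077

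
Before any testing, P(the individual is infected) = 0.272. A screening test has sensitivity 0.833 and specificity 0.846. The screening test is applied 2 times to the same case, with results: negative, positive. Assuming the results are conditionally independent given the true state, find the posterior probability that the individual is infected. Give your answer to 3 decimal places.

Let H be the event that the individual is infected; start with P(H) = 0.272. P('positive'|H) = 0.833, P('positive'|¬H) = 0.154.
Update on result 1 ('negative'): P(H) ← 0.167·0.2720 / (0.167·0.2720 + 0.846·0.7280) = 0.045424/0.66131 = 0.0687.
Update on result 2 ('positive'): P(H) ← 0.833·0.0687 / (0.833·0.0687 + 0.154·0.9313) = 0.057217/0.20064 = 0.2852.

Posterior P(H) ≈ 0.285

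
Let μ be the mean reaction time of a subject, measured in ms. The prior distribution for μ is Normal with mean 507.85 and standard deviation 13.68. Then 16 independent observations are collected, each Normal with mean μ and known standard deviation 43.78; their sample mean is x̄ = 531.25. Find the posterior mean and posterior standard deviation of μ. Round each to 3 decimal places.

Prior precision 1/τ₀² = 1/13.68² = 0.00534352; data precision n/σ² = 16/43.78² = 0.00834773.
Posterior precision = 0.00534352 + 0.00834773 = 0.0136913, giving posterior SD = 1/√0.0136913 = 8.546.
Posterior mean = (0.00534352·507.85 + 0.00834773·531.25) / 0.0136913 = 522.117.

Posterior mean ≈ 522.117; posterior SD ≈ 8.546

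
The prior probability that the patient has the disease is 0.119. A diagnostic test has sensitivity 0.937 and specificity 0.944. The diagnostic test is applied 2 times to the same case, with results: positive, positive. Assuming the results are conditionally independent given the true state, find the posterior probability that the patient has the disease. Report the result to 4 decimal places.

Let H be the event that the patient has the disease; start with P(H) = 0.119. P('positive'|H) = 0.937, P('positive'|¬H) = 0.056.
Update on result 1 ('positive'): P(H) ← 0.937·0.1190 / (0.937·0.1190 + 0.056·0.8810) = 0.11150/0.16084 = 0.6933.
Update on result 2 ('positive'): P(H) ← 0.937·0.6933 / (0.937·0.6933 + 0.056·0.3067) = 0.64958/0.66676 = 0.9742.

Posterior P(H) ≈ 0.9742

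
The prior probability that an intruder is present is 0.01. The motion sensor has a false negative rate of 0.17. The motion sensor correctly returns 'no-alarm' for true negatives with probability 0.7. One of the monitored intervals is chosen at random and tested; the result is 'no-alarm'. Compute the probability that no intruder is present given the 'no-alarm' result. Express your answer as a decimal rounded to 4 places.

Let H be the event that an intruder is present. P(H) = 0.01, so P(¬H) = 0.99. With E the 'no-alarm' result, P(E|H) = 0.17 and P(E|¬H) = 0.7.
P(E) = 0.17·0.01 + 0.7·0.99 = 0.0017000 + 0.69300 = 0.69470.
By Bayes' theorem, P(H|E) = 0.0017000 / 0.69470 = 0.0024. Hence P(¬H|E) = 1 − 0.0024 = 0.9976.

P(¬H | E) ≈ 0.9976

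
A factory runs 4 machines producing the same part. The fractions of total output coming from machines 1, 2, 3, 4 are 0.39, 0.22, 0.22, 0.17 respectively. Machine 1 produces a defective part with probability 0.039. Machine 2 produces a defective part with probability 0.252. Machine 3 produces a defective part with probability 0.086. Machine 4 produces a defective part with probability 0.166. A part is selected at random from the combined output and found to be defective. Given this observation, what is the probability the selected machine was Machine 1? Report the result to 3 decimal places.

P(defective|M1) = 0.039; P(defective|M2) = 0.252; P(defective|M3) = 0.086; P(defective|M4) = 0.166.
Prior × likelihood for each source: 0.39·0.039=0.01521, 0.22·0.252=0.05544, 0.22·0.086=0.01892, 0.17·0.166=0.02822. Summing gives P(defective) = 0.11779.
P(Machine 1 | defective) = 0.01521 / 0.11779 = 0.129.

Posterior probability ≈ 0.129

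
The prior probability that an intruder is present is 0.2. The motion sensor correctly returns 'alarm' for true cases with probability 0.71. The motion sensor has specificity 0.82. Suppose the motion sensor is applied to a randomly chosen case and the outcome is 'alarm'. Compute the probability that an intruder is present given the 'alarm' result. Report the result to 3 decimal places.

P(H | E) ≈ 0.497

Let H be the event that an intruder is present. P(H) = 0.2, so P(¬H) = 0.8. With E the 'alarm' result, P(E|H) = 0.71 and P(E|¬H) = 0.18.
P(E) = 0.71·0.2 + 0.18·0.8 = 0.14200 + 0.14400 = 0.28600.
By Bayes' theorem, P(H|E) = 0.14200 / 0.28600 = 0.497.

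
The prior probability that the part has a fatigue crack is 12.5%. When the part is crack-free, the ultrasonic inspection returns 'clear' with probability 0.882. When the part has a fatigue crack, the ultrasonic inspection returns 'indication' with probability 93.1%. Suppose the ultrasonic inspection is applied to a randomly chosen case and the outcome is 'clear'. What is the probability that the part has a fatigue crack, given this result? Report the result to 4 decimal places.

P(H | E) ≈ 0.0111

Let H be the event that the part has a fatigue crack. P(H) = 0.125, so P(¬H) = 0.875. With E the 'clear' result, P(E|H) = 0.069 and P(E|¬H) = 0.882.
P(E) = 0.069·0.125 + 0.882·0.875 = 0.0086250 + 0.77175 = 0.78038.
By Bayes' theorem, P(H|E) = 0.0086250 / 0.78038 = 0.0111.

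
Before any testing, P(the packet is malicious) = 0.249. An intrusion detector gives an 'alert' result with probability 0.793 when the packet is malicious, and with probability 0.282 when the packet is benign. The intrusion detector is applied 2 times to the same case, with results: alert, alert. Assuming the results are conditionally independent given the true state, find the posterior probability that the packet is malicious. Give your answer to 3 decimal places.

Posterior P(H) ≈ 0.724

Let H be the event that the packet is malicious; start with P(H) = 0.249. P('alert'|H) = 0.793, P('alert'|¬H) = 0.282.
Update on result 1 ('alert'): P(H) ← 0.793·0.2490 / (0.793·0.2490 + 0.282·0.7510) = 0.19746/0.40924 = 0.4825.
Update on result 2 ('alert'): P(H) ← 0.793·0.4825 / (0.793·0.4825 + 0.282·0.5175) = 0.38262/0.52856 = 0.7239.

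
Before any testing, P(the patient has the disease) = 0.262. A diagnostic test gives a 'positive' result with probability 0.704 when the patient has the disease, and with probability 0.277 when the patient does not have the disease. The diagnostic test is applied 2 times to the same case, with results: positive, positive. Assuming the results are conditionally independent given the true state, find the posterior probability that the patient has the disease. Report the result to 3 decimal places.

Let H be the event that the patient has the disease; start with P(H) = 0.262. P('positive'|H) = 0.704, P('positive'|¬H) = 0.277.
Update on result 1 ('positive'): P(H) ← 0.704·0.2620 / (0.704·0.2620 + 0.277·0.7380) = 0.18445/0.38887 = 0.4743.
Update on result 2 ('positive'): P(H) ← 0.704·0.4743 / (0.704·0.4743 + 0.277·0.5257) = 0.33392/0.47953 = 0.6963.

Posterior P(H) ≈ 0.696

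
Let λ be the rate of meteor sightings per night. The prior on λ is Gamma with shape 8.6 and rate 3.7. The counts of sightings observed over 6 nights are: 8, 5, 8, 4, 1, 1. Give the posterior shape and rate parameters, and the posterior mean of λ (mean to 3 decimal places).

Total count ∑xᵢ = 27 over n = 6 nights.
Gamma is conjugate to the Poisson likelihood: posterior is Gamma(shape = 8.6+27 = 35.6, rate = 3.7+6 = 9.7).
E[λ | data] = 35.6/9.7 = 3.670.

Posterior: Gamma(shape=35.6, rate=9.7); mean ≈ 3.670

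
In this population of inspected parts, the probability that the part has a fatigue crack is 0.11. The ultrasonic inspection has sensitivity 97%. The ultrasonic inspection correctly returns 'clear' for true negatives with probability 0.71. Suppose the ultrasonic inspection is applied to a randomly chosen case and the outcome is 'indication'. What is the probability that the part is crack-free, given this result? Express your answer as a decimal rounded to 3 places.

Write H for 'the part has a fatigue crack'. Prior odds H:¬H = 0.11/0.89 = 0.12360. For the 'indication' outcome, the likelihood ratio is 0.97/0.29 = 3.3448.
Posterior odds = 0.12360 × 3.3448 = 0.41341, so P(H|E) = 0.41341/(1+0.41341) = 0.292. Then P(¬H|E) = 1 − 0.292 = 0.708.

P(¬H | E) ≈ 0.708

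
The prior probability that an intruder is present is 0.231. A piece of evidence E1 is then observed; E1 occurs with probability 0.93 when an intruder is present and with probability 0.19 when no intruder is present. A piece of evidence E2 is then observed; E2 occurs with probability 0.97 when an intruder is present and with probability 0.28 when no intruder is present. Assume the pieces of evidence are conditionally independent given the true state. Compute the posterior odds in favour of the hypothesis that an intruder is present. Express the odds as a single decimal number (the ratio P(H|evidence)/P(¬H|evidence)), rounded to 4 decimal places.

Posterior odds ≈ 5.0936

Prior odds = 0.231/(1−0.231) = 0.30039. In log-odds, ln(0.30039) = -1.2027.
Add log likelihood ratios: ln(4.8947) + ln(3.4643) = 2.8307.
Posterior log-odds = 1.6280, so posterior odds = exp(1.6280) = 5.0936.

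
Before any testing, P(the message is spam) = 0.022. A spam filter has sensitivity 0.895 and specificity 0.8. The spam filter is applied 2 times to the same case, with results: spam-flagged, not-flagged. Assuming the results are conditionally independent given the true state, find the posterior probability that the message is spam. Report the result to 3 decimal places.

Posterior P(H) ≈ 0.013

With H the event that the message is spam, the joint likelihood of the observed sequence is P(data|H) = 0.895·0.105 = 0.093975 and P(data|¬H) = 0.2·0.8 = 0.16000.
Bayes: P(H|data) = 0.022·0.093975 / (0.022·0.093975 + 0.978·0.16000) = 0.0020674/0.15855 = 0.0130.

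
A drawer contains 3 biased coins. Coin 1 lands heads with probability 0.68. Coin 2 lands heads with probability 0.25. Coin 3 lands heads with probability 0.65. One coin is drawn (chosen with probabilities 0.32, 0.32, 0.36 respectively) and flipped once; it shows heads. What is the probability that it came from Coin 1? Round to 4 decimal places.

Posterior probability ≈ 0.4093

Tabulate prior·likelihood by source: [1] prior 0.32, lik 0.68, product 0.2176; [2] prior 0.32, lik 0.25, product 0.08000; [3] prior 0.36, lik 0.65, product 0.2340.
Normalizing constant = 0.53160; the posterior for Coin 1 is its product over the sum, 0.2176/0.53160 = 0.4093.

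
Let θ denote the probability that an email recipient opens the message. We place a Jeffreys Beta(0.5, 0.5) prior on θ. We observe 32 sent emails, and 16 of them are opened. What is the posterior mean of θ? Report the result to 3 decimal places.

Posterior mean ≈ 0.500

The binomial likelihood is conjugate to the Beta prior: with 16 successes and 16 failures, the posterior is Beta(0.5+16, 0.5+16) = Beta(16.5, 16.5).
E[θ | data] = 16.5/(16.5+16.5) = 0.500.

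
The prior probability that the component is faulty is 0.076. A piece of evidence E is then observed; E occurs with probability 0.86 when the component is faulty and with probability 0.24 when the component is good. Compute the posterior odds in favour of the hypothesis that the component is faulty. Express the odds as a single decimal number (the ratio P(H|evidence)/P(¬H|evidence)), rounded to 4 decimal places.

Prior odds = 0.076/(1−0.076) = 0.082251. In log-odds, ln(0.082251) = -2.4980.
Add log likelihood ratio: ln(3.5833) = 1.2763.
Posterior log-odds = -1.2217, so posterior odds = exp(-1.2217) = 0.29473.

Posterior odds ≈ 0.2947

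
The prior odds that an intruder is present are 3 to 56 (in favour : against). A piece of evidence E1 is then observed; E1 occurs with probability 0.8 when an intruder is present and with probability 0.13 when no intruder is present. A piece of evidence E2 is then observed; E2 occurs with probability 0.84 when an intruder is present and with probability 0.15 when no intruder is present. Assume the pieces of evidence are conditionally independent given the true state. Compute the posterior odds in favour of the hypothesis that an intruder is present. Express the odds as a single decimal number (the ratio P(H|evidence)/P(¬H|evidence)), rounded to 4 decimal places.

Prior odds = 3/56 = 0.053571. In log-odds, ln(0.053571) = -2.9267.
Add log likelihood ratios: ln(6.1538) + ln(5.6000) = 3.5398.
Posterior log-odds = 0.61310, so posterior odds = exp(0.61310) = 1.8462.

Posterior odds ≈ 1.8462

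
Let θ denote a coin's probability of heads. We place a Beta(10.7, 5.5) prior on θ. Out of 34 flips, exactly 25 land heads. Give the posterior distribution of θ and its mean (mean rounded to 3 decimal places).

Observing 25 successes and 9 failures updates Beta(10.7, 5.5) by adding the success and failure counts to the two shape parameters: α = 10.7+25 = 35.7, β = 5.5+9 = 14.5.
E[θ | data] = 35.7/(35.7+14.5) = 0.711.

Posterior: Beta(35.7, 14.5); mean ≈ 0.711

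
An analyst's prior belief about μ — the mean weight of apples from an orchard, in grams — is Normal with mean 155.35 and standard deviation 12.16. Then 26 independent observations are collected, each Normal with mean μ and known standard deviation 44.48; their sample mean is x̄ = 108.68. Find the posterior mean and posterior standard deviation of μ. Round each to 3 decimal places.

With known σ, the Normal prior is conjugate. Weight on the data is w = (n/σ²)/(n/σ² + 1/τ₀²) = 0.0131415/(0.0131415+0.00676290) = 0.66023.
Posterior mean = w·x̄ + (1−w)·μ₀ = 0.66023·108.68 + 0.33977·155.35 = 124.537. Posterior variance = 1/(0.0131415+0.00676290) = 50.2402, so SD = 7.088.

Posterior mean ≈ 124.537; posterior SD ≈ 7.088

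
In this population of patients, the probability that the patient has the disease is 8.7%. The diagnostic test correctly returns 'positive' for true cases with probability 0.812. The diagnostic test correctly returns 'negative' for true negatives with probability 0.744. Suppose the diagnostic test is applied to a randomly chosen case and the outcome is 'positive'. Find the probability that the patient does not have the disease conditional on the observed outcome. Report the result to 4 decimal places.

P(¬H | E) ≈ 0.7679

Let H be the event that the patient has the disease. P(H) = 0.087, so P(¬H) = 0.913. With E the 'positive' result, P(E|H) = 0.812 and P(E|¬H) = 0.256.
P(E) = 0.812·0.087 + 0.256·0.913 = 0.070644 + 0.23373 = 0.30437.
By Bayes' theorem, P(H|E) = 0.070644 / 0.30437 = 0.2321. Hence P(¬H|E) = 1 − 0.2321 = 0.7679.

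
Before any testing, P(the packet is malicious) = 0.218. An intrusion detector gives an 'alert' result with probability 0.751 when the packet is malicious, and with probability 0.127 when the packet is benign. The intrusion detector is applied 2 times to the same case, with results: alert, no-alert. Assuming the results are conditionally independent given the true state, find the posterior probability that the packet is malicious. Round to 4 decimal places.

Posterior P(H) ≈ 0.3198

With H the event that the packet is malicious, the joint likelihood of the observed sequence is P(data|H) = 0.751·0.249 = 0.18700 and P(data|¬H) = 0.127·0.873 = 0.11087.
Bayes: P(H|data) = 0.218·0.18700 / (0.218·0.18700 + 0.782·0.11087) = 0.040766/0.12747 = 0.3198.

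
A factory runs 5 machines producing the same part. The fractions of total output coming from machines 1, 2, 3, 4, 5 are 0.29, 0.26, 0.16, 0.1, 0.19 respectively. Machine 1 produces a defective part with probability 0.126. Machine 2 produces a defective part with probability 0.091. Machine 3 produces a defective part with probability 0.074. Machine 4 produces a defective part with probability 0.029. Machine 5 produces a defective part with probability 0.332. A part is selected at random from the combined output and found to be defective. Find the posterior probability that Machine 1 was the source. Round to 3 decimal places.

Posterior probability ≈ 0.265

Tabulate prior·likelihood by source: [1] prior 0.29, lik 0.126, product 0.03654; [2] prior 0.26, lik 0.091, product 0.02366; [3] prior 0.16, lik 0.074, product 0.01184; [4] prior 0.1, lik 0.029, product 0.002900; [5] prior 0.19, lik 0.332, product 0.06308.
Normalizing constant = 0.13802; the posterior for Machine 1 is its product over the sum, 0.03654/0.13802 = 0.265.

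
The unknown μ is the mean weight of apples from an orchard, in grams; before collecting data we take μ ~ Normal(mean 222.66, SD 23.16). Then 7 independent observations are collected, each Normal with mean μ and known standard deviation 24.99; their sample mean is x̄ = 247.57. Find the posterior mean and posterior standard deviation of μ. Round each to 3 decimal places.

Prior precision 1/τ₀² = 1/23.16² = 0.00186433; data precision n/σ² = 7/24.99² = 0.0112090.
Posterior precision = 0.00186433 + 0.0112090 = 0.0130733, giving posterior SD = 1/√0.0130733 = 8.746.
Posterior mean = (0.00186433·222.66 + 0.0112090·247.57) / 0.0130733 = 244.018.

Posterior mean ≈ 244.018; posterior SD ≈ 8.746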